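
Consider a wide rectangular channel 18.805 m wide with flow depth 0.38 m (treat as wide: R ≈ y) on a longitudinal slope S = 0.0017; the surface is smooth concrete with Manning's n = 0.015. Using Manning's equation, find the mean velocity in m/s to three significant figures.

1.44 m/s

A = b·y = 18.805 × 0.38 = 7.146 m²
Wide channel: R ≈ y = 0.38 m
Q = (1/n)·A·R^(2/3)·S^(1/2) = (1/0.015) × 7.146 × 0.3800^(2/3) × 0.0017^(1/2) = 10.30 m³/s
V = Q/A = 10.30/7.146 = 1.442 m/s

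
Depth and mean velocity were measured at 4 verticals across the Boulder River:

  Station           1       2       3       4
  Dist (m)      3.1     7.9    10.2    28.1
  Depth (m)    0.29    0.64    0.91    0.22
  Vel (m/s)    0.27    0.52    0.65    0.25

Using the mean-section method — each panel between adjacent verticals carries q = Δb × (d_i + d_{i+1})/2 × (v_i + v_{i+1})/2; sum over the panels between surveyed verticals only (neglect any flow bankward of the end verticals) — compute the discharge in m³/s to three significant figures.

6.48 m³/s

Panel 1-2: Δb = 4.8 m, d̄ = (0.29+0.64)/2 = 0.465, v̄ = (0.27+0.52)/2 = 0.395 → q = 4.8×0.465×0.395 = 0.8816 m³/s
Panel 2-3: Δb = 2.3 m, d̄ = (0.64+0.91)/2 = 0.775, v̄ = (0.52+0.65)/2 = 0.585 → q = 2.3×0.775×0.585 = 1.043 m³/s
Panel 3-4: Δb = 17.9 m, d̄ = (0.91+0.22)/2 = 0.565, v̄ = (0.65+0.25)/2 = 0.45 → q = 17.9×0.565×0.45 = 4.551 m³/s
Q = Σ q = 6.475 m³/s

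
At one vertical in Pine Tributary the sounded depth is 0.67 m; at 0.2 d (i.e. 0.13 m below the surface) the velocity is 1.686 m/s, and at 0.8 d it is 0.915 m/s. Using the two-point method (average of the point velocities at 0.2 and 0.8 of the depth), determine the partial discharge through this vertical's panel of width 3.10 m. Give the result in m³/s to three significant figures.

2.70 m³/s

v̄ = (1.686 + 0.915) / 2 = 1.301 m/s
q = v̄ × d × w = 1.301 × 0.67 × 3.10 = 2.701 m³/s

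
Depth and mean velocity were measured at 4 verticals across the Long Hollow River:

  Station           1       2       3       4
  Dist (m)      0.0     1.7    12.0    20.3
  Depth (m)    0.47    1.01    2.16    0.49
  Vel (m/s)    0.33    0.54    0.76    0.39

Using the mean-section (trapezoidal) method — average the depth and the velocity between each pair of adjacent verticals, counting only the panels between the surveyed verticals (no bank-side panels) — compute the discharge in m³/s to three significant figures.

17.5 m³/s

Panel 1-2: Δb = 1.7 m, d̄ = (0.47+1.01)/2 = 0.74, v̄ = (0.33+0.54)/2 = 0.435 → q = 1.7×0.74×0.435 = 0.5472 m³/s
Panel 2-3: Δb = 10.3 m, d̄ = (1.01+2.16)/2 = 1.585, v̄ = (0.54+0.76)/2 = 0.65 → q = 10.3×1.585×0.65 = 10.61 m³/s
Panel 3-4: Δb = 8.3 m, d̄ = (2.16+0.49)/2 = 1.325, v̄ = (0.76+0.39)/2 = 0.575 → q = 8.3×1.325×0.575 = 6.324 m³/s
Q = Σ q = 17.48 m³/s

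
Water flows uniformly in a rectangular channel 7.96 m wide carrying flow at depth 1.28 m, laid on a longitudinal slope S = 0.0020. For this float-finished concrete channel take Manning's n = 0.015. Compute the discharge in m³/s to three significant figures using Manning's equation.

29.7 m³/s

A = b·y = 7.96 × 1.28 = 10.19 m²
P = b + 2y = 7.96 + 2×1.28 = 10.52 m
R = A/P = 10.19/10.52 = 0.9685 m
Q = (1/n)·A·R^(2/3)·S^(1/2) = (1/0.015) × 10.19 × 0.9685^(2/3) × 0.0020^(1/2) = 29.74 m³/s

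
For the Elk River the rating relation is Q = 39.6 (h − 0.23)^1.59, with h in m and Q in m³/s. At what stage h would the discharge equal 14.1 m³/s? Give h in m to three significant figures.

0.752 m

h − h₀ = (Q/C)^(1/b) = (14.1/39.6)^(1/1.59) = 0.5223 m
h = 0.23 + 0.5223 = 0.7523 m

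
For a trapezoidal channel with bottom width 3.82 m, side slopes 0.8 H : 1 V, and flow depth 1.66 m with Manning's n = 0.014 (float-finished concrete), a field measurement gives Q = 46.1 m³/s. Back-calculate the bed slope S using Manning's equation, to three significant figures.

0.00529

A = (b + z·y)·y = (3.82 + 0.8×1.66)×1.66 = 8.546 m²
P = b + 2y√(1+z²) = 3.82 + 2×1.66×√(1+0.8²) = 8.072 m
R = A/P = 8.546/8.072 = 1.059 m
S = (Q·n / (1·A·R^(2/3)))² = (46.1×0.014 / (1×8.546×1.039))² = 0.005286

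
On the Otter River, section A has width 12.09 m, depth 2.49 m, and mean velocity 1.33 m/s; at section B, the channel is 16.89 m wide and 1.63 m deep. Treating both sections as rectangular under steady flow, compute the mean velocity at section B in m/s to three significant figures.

Q = A₁V₁ = (12.09×2.49) × 1.33 = 40.04 m³/s
A₂ = 16.89 × 1.63 = 27.53 m²
V₂ = Q/A₂ = 40.04/27.53 = 1.454 m/s

1.45 m/s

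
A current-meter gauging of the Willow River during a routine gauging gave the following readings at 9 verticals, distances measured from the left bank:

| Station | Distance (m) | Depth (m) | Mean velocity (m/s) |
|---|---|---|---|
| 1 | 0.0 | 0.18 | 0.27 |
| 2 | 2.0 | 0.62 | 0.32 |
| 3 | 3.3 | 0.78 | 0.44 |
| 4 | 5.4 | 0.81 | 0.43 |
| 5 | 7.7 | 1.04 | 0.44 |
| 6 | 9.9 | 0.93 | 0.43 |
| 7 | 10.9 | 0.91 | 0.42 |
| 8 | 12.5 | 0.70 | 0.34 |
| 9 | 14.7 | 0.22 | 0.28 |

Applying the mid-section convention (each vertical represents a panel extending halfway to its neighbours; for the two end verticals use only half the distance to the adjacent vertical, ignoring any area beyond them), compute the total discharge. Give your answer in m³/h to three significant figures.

15900 m³/h

w_1 = (2.0 − 0.0)/2 = 1 m; q_1 = 0.27 × 0.18 × 1 = 0.04860 m³/s
w_2 = (3.3 − 0.0)/2 = 1.65 m; q_2 = 0.32 × 0.62 × 1.65 = 0.3274 m³/s
w_3 = (5.4 − 2.0)/2 = 1.7 m; q_3 = 0.44 × 0.78 × 1.7 = 0.5834 m³/s
w_4 = (7.7 − 3.3)/2 = 2.2 m; q_4 = 0.43 × 0.81 × 2.2 = 0.7663 m³/s
w_5 = (9.9 − 5.4)/2 = 2.25 m; q_5 = 0.44 × 1.04 × 2.25 = 1.030 m³/s
w_6 = (10.9 − 7.7)/2 = 1.6 m; q_6 = 0.43 × 0.93 × 1.6 = 0.6398 m³/s
w_7 = (12.5 − 9.9)/2 = 1.3 m; q_7 = 0.42 × 0.91 × 1.3 = 0.4969 m³/s
w_8 = (14.7 − 10.9)/2 = 1.9 m; q_8 = 0.34 × 0.70 × 1.9 = 0.4522 m³/s
w_9 = (14.7 − 12.5)/2 = 1.1 m; q_9 = 0.28 × 0.22 × 1.1 = 0.06776 m³/s
Q = Σ qᵢ = 4.412 m³/s
= 4.412 × 3600 = 15880 m³/h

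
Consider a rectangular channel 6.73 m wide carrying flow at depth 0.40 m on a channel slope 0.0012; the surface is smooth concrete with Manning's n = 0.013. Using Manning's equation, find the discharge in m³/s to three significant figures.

A = b·y = 6.73 × 0.40 = 2.692 m²
P = b + 2y = 6.73 + 2×0.40 = 7.530 m
R = A/P = 2.692/7.530 = 0.3575 m
Q = (1/n)·A·R^(2/3)·S^(1/2) = (1/0.013) × 2.692 × 0.3575^(2/3) × 0.0012^(1/2) = 3.613 m³/s

3.61 m³/s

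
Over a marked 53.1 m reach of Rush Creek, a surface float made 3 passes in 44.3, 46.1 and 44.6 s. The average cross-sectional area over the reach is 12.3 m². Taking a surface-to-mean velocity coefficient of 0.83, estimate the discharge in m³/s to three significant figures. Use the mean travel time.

t̄ = (44.3 + 46.1 + 44.6) / 3 = 45 s
v_surface = L / t̄ = 53.1 / 45 = 1.180 m/s
v_mean = 0.83 × 1.180 = 0.9794 m/s
Q = A × v_mean = 12.3 × 0.9794 = 12.05 m³/s

12.0 m³/s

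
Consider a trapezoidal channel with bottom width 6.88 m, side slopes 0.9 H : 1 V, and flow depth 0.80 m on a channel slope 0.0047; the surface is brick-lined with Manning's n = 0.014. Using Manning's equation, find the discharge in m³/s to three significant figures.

22.9 m³/s

A = (b + z·y)·y = (6.88 + 0.9×0.80)×0.80 = 6.080 m²
P = b + 2y√(1+z²) = 6.88 + 2×0.80×√(1+0.9²) = 9.033 m
R = A/P = 6.080/9.033 = 0.6731 m
Q = (1/n)·A·R^(2/3)·S^(1/2) = (1/0.014) × 6.080 × 0.6731^(2/3) × 0.0047^(1/2) = 22.87 m³/s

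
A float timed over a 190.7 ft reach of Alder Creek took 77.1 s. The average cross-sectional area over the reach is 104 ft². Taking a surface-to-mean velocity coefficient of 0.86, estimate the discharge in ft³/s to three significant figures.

221 ft³/s

v_surface = L / t̄ = 190.7 / 77.1 = 2.473 ft/s
v_mean = 0.86 × 2.473 = 2.127 ft/s
Q = A × v_mean = 104 × 2.127 = 221.2 ft³/s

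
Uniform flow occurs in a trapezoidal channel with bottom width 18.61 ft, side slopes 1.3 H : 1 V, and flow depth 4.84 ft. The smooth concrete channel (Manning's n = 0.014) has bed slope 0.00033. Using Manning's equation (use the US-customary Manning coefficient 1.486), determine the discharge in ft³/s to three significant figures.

535 ft³/s

A = (b + z·y)·y = (18.61 + 1.3×4.84)×4.84 = 120.5 ft²
P = b + 2y√(1+z²) = 18.61 + 2×4.84×√(1+1.3²) = 34.49 ft
R = A/P = 120.5/34.49 = 3.495 ft
Q = (1.486/n)·A·R^(2/3)·S^(1/2) = (1.486/0.014) × 120.5 × 3.495^(2/3) × 0.00033^(1/2) = 535.2 ft³/s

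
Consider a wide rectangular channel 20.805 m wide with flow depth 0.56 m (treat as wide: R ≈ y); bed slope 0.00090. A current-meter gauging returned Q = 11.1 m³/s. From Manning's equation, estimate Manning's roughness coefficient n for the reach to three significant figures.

0.0214

A = b·y = 20.805 × 0.56 = 11.65 m²
Wide channel: R ≈ y = 0.56 m
n = (1/Q)·A·R^(2/3)·S^(1/2) = (1/11.1) × 11.65 × 0.6794 × 0.03000 = 0.02139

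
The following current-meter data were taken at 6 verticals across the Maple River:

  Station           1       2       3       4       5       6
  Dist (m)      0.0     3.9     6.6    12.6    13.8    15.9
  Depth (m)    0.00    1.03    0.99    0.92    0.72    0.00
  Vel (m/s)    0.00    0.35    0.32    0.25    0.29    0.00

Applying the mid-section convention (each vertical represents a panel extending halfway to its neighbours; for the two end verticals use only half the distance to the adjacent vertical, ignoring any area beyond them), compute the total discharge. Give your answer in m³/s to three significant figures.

3.74 m³/s

w_2 = (6.6 − 0.0)/2 = 3.3 m; q_2 = 0.35 × 1.03 × 3.3 = 1.190 m³/s
w_3 = (12.6 − 3.9)/2 = 4.35 m; q_3 = 0.32 × 0.99 × 4.35 = 1.378 m³/s
w_4 = (13.8 − 6.6)/2 = 3.6 m; q_4 = 0.25 × 0.92 × 3.6 = 0.8280 m³/s
w_5 = (15.9 − 12.6)/2 = 1.65 m; q_5 = 0.29 × 0.72 × 1.65 = 0.3445 m³/s
Stations 1, 6 contribute zero (depth or velocity is 0).
Q = Σ qᵢ = 3.740 m³/s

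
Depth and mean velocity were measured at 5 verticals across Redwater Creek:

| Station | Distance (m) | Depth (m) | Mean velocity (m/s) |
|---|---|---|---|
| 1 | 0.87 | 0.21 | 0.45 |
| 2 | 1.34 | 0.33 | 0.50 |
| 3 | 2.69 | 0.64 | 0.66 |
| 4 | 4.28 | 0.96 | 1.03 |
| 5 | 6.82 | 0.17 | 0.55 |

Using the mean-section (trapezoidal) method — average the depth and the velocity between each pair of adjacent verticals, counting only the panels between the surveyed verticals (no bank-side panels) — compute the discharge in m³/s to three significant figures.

Panel 1-2: Δb = 0.47 m, d̄ = (0.21+0.33)/2 = 0.27, v̄ = (0.45+0.50)/2 = 0.475 → q = 0.47×0.27×0.475 = 0.06028 m³/s
Panel 2-3: Δb = 1.35 m, d̄ = (0.33+0.64)/2 = 0.485, v̄ = (0.50+0.66)/2 = 0.58 → q = 1.35×0.485×0.58 = 0.3798 m³/s
Panel 3-4: Δb = 1.59 m, d̄ = (0.64+0.96)/2 = 0.8, v̄ = (0.66+1.03)/2 = 0.845 → q = 1.59×0.8×0.845 = 1.075 m³/s
Panel 4-5: Δb = 2.54 m, d̄ = (0.96+0.17)/2 = 0.565, v̄ = (1.03+0.55)/2 = 0.79 → q = 2.54×0.565×0.79 = 1.134 m³/s
Q = Σ q = 2.649 m³/s

2.65 m³/s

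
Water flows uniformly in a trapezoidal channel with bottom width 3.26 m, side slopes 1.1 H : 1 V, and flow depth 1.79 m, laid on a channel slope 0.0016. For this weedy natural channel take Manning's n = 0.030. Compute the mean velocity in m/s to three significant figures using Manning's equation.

A = (b + z·y)·y = (3.26 + 1.1×1.79)×1.79 = 9.360 m²
P = b + 2y√(1+z²) = 3.26 + 2×1.79×√(1+1.1²) = 8.582 m
R = A/P = 9.360/8.582 = 1.091 m
Q = (1/n)·A·R^(2/3)·S^(1/2) = (1/0.030) × 9.360 × 1.091^(2/3) × 0.0016^(1/2) = 13.22 m³/s
V = Q/A = 13.22/9.360 = 1.413 m/s

1.41 m/s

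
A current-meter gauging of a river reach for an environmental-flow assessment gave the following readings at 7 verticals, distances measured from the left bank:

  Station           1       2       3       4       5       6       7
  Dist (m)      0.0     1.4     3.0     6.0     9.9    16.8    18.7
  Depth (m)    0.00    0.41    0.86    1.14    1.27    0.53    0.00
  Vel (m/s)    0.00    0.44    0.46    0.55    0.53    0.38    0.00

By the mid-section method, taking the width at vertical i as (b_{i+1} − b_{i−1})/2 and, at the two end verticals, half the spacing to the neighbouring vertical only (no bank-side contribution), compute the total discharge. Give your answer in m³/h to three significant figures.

28300 m³/h

w_2 = (3.0 − 0.0)/2 = 1.5 m; q_2 = 0.44 × 0.41 × 1.5 = 0.2706 m³/s
w_3 = (6.0 − 1.4)/2 = 2.3 m; q_3 = 0.46 × 0.86 × 2.3 = 0.9099 m³/s
w_4 = (9.9 − 3.0)/2 = 3.45 m; q_4 = 0.55 × 1.14 × 3.45 = 2.163 m³/s
w_5 = (16.8 − 6.0)/2 = 5.4 m; q_5 = 0.53 × 1.27 × 5.4 = 3.635 m³/s
w_6 = (18.7 − 9.9)/2 = 4.4 m; q_6 = 0.38 × 0.53 × 4.4 = 0.8862 m³/s
Stations 1, 7 contribute zero (depth or velocity is 0).
Q = Σ qᵢ = 7.865 m³/s
= 7.865 × 3600 = 28310 m³/h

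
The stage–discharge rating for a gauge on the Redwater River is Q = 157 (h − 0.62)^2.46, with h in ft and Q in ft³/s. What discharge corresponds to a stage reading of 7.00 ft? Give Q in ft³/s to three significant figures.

Q = 157 × (7.00 − 0.62)^2.46 = 157 × 6.38^2.46 = 14990 ft³/s

15000 ft³/s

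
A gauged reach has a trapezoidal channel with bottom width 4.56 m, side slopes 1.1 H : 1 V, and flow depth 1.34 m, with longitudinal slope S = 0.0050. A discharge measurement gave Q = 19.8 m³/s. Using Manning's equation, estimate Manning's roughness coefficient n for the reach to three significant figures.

A = (b + z·y)·y = (4.56 + 1.1×1.34)×1.34 = 8.086 m²
P = b + 2y√(1+z²) = 4.56 + 2×1.34×√(1+1.1²) = 8.544 m
R = A/P = 8.086/8.544 = 0.9463 m
n = (1/Q)·A·R^(2/3)·S^(1/2) = (1/19.8) × 8.086 × 0.9639 × 0.07071 = 0.02783

0.0278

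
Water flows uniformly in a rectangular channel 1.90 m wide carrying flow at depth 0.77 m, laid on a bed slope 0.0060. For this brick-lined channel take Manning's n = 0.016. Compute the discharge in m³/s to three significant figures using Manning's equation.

4.01 m³/s

A = b·y = 1.90 × 0.77 = 1.463 m²
P = b + 2y = 1.90 + 2×0.77 = 3.440 m
R = A/P = 1.463/3.440 = 0.4253 m
Q = (1/n)·A·R^(2/3)·S^(1/2) = (1/0.016) × 1.463 × 0.4253^(2/3) × 0.0060^(1/2) = 4.006 m³/s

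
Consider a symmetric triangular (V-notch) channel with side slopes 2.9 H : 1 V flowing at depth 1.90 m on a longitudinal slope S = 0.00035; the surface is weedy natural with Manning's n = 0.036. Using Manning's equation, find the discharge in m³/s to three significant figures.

A = z·y² = 2.9×1.90² = 10.47 m²
P = 2y√(1+z²) = 2×1.90×√(1+2.9²) = 11.66 m
R = A/P = 10.47/11.66 = 0.8981 m
Q = (1/n)·A·R^(2/3)·S^(1/2) = (1/0.036) × 10.47 × 0.8981^(2/3) × 0.00035^(1/2) = 5.064 m³/s

5.06 m³/s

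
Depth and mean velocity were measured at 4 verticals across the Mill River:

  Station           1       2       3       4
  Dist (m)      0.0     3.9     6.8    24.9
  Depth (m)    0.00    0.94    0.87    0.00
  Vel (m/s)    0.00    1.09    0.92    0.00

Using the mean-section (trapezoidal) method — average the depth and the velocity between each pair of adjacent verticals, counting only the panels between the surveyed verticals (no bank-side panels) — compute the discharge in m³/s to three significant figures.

7.26 m³/s

Panel 1-2: Δb = 3.9 m, d̄ = (0.00+0.94)/2 = 0.47, v̄ = (0.00+1.09)/2 = 0.545 → q = 3.9×0.47×0.545 = 0.9990 m³/s
Panel 2-3: Δb = 2.9 m, d̄ = (0.94+0.87)/2 = 0.905, v̄ = (1.09+0.92)/2 = 1.005 → q = 2.9×0.905×1.005 = 2.638 m³/s
Panel 3-4: Δb = 18.1 m, d̄ = (0.87+0.00)/2 = 0.435, v̄ = (0.92+0.00)/2 = 0.46 → q = 18.1×0.435×0.46 = 3.622 m³/s
Q = Σ q = 7.258 m³/s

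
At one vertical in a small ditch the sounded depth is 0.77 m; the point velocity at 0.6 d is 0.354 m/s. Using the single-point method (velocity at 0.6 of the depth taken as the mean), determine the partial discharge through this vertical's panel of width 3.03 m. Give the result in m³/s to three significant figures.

0.826 m³/s

v̄ = v₀.₆ = 0.354 m/s
q = v̄ × d × w = 0.3540 × 0.77 × 3.03 = 0.8259 m³/s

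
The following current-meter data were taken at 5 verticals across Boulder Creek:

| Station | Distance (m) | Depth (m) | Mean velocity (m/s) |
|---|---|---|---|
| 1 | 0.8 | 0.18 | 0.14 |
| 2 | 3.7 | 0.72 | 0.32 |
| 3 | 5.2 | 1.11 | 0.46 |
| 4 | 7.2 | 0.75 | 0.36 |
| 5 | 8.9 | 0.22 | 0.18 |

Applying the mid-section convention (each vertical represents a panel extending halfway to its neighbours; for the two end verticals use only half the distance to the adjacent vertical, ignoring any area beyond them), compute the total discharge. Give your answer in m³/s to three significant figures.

w_1 = (3.7 − 0.8)/2 = 1.45 m; q_1 = 0.14 × 0.18 × 1.45 = 0.03654 m³/s
w_2 = (5.2 − 0.8)/2 = 2.2 m; q_2 = 0.32 × 0.72 × 2.2 = 0.5069 m³/s
w_3 = (7.2 − 3.7)/2 = 1.75 m; q_3 = 0.46 × 1.11 × 1.75 = 0.8936 m³/s
w_4 = (8.9 − 5.2)/2 = 1.85 m; q_4 = 0.36 × 0.75 × 1.85 = 0.4995 m³/s
w_5 = (8.9 − 7.2)/2 = 0.85 m; q_5 = 0.18 × 0.22 × 0.85 = 0.03366 m³/s
Q = Σ qᵢ = 1.970 m³/s

1.97 m³/s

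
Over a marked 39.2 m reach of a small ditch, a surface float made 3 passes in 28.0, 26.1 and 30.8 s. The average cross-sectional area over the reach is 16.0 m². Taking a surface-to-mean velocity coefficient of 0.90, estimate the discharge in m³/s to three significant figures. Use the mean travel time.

19.9 m³/s

t̄ = (28.0 + 26.1 + 30.8) / 3 = 28.3 s
v_surface = L / t̄ = 39.2 / 28.3 = 1.385 m/s
v_mean = 0.90 × 1.385 = 1.247 m/s
Q = A × v_mean = 16.0 × 1.247 = 19.95 m³/s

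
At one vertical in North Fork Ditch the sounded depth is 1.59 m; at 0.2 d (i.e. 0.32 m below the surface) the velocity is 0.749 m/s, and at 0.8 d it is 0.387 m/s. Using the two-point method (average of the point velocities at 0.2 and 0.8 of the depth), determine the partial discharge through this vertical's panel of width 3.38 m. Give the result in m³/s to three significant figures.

v̄ = (0.749 + 0.387) / 2 = 0.5680 m/s
q = v̄ × d × w = 0.5680 × 1.59 × 3.38 = 3.053 m³/s

3.05 m³/s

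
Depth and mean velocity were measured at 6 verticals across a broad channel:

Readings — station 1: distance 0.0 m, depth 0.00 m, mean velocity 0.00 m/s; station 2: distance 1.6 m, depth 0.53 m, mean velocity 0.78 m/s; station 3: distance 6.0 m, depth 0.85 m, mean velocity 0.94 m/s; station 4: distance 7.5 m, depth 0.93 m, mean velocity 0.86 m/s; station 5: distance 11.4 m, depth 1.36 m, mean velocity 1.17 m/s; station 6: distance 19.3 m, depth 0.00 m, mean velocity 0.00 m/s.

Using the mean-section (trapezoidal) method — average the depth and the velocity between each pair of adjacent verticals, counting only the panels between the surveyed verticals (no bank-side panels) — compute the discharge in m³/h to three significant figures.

Panel 1-2: Δb = 1.6 m, d̄ = (0.00+0.53)/2 = 0.265, v̄ = (0.00+0.78)/2 = 0.39 → q = 1.6×0.265×0.39 = 0.1654 m³/s
Panel 2-3: Δb = 4.4 m, d̄ = (0.53+0.85)/2 = 0.69, v̄ = (0.78+0.94)/2 = 0.86 → q = 4.4×0.69×0.86 = 2.611 m³/s
Panel 3-4: Δb = 1.5 m, d̄ = (0.85+0.93)/2 = 0.89, v̄ = (0.94+0.86)/2 = 0.9 → q = 1.5×0.89×0.9 = 1.202 m³/s
Panel 4-5: Δb = 3.9 m, d̄ = (0.93+1.36)/2 = 1.145, v̄ = (0.86+1.17)/2 = 1.015 → q = 3.9×1.145×1.015 = 4.532 m³/s
Panel 5-6: Δb = 7.9 m, d̄ = (1.36+0.00)/2 = 0.68, v̄ = (1.17+0.00)/2 = 0.585 → q = 7.9×0.68×0.585 = 3.143 m³/s
Q = Σ q = 11.65 m³/s
= 11.65 × 3600 = 41950 m³/h

42000 m³/h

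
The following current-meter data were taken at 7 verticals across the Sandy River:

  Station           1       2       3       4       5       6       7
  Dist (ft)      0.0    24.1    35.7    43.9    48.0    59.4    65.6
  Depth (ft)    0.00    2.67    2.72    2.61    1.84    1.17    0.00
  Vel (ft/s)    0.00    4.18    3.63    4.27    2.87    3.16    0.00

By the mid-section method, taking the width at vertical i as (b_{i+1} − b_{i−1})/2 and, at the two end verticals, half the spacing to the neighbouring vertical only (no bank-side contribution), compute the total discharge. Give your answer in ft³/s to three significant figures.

439 ft³/s

w_2 = (35.7 − 0.0)/2 = 17.85 ft; q_2 = 4.18 × 2.67 × 17.85 = 199.2 ft³/s
w_3 = (43.9 − 24.1)/2 = 9.9 ft; q_3 = 3.63 × 2.72 × 9.9 = 97.75 ft³/s
w_4 = (48.0 − 35.7)/2 = 6.15 ft; q_4 = 4.27 × 2.61 × 6.15 = 68.54 ft³/s
w_5 = (59.4 − 43.9)/2 = 7.75 ft; q_5 = 2.87 × 1.84 × 7.75 = 40.93 ft³/s
w_6 = (65.6 − 48.0)/2 = 8.8 ft; q_6 = 3.16 × 1.17 × 8.8 = 32.54 ft³/s
Stations 1, 7 contribute zero (depth or velocity is 0).
Q = Σ qᵢ = 439.0 ft³/s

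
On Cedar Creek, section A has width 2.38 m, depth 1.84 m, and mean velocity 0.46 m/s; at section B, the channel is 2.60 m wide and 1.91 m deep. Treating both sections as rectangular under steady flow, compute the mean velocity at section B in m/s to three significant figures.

Q = A₁V₁ = (2.38×1.84) × 0.46 = 2.014 m³/s
A₂ = 2.60 × 1.91 = 4.966 m²
V₂ = Q/A₂ = 2.014/4.966 = 0.4056 m/s

0.406 m/s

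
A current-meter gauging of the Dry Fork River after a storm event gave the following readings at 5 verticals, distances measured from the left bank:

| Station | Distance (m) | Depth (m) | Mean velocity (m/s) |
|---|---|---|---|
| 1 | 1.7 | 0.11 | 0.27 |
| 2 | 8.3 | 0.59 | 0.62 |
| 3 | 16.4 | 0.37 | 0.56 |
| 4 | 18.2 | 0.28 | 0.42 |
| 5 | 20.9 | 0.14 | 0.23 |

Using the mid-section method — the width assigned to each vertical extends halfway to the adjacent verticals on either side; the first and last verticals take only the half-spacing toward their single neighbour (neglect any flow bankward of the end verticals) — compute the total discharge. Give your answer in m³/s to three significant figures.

4.12 m³/s

w_1 = (8.3 − 1.7)/2 = 3.3 m; q_1 = 0.27 × 0.11 × 3.3 = 0.09801 m³/s
w_2 = (16.4 − 1.7)/2 = 7.35 m; q_2 = 0.62 × 0.59 × 7.35 = 2.689 m³/s
w_3 = (18.2 − 8.3)/2 = 4.95 m; q_3 = 0.56 × 0.37 × 4.95 = 1.026 m³/s
w_4 = (20.9 − 16.4)/2 = 2.25 m; q_4 = 0.42 × 0.28 × 2.25 = 0.2646 m³/s
w_5 = (20.9 − 18.2)/2 = 1.35 m; q_5 = 0.23 × 0.14 × 1.35 = 0.04347 m³/s
Q = Σ qᵢ = 4.120 m³/s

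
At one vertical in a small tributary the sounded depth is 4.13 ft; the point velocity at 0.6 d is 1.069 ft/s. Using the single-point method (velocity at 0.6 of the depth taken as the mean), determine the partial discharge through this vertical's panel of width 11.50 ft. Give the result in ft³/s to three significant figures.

v̄ = v₀.₆ = 1.069 ft/s
q = v̄ × d × w = 1.069 × 4.13 × 11.50 = 50.77 ft³/s

50.8 ft³/s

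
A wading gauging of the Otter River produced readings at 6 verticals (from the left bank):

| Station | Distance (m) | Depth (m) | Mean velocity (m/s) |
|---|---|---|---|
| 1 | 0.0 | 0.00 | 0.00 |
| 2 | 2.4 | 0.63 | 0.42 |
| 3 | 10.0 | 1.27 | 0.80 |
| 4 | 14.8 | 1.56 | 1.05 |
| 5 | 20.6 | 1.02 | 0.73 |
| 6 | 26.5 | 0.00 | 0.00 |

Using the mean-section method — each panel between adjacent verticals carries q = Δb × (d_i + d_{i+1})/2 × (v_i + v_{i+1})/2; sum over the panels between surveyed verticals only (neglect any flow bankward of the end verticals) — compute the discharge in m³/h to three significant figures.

67000 m³/h

Panel 1-2: Δb = 2.4 m, d̄ = (0.00+0.63)/2 = 0.315, v̄ = (0.00+0.42)/2 = 0.21 → q = 2.4×0.315×0.21 = 0.1588 m³/s
Panel 2-3: Δb = 7.6 m, d̄ = (0.63+1.27)/2 = 0.95, v̄ = (0.42+0.80)/2 = 0.61 → q = 7.6×0.95×0.61 = 4.404 m³/s
Panel 3-4: Δb = 4.8 m, d̄ = (1.27+1.56)/2 = 1.415, v̄ = (0.80+1.05)/2 = 0.925 → q = 4.8×1.415×0.925 = 6.283 m³/s
Panel 4-5: Δb = 5.8 m, d̄ = (1.56+1.02)/2 = 1.29, v̄ = (1.05+0.73)/2 = 0.89 → q = 5.8×1.29×0.89 = 6.659 m³/s
Panel 5-6: Δb = 5.9 m, d̄ = (1.02+0.00)/2 = 0.51, v̄ = (0.73+0.00)/2 = 0.365 → q = 5.9×0.51×0.365 = 1.098 m³/s
Q = Σ q = 18.60 m³/s
= 18.60 × 3600 = 66970 m³/h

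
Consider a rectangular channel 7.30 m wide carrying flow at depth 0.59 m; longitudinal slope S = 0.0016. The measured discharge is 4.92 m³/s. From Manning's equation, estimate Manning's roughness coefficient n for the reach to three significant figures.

0.0223

A = b·y = 7.30 × 0.59 = 4.307 m²
P = b + 2y = 7.30 + 2×0.59 = 8.480 m
R = A/P = 4.307/8.480 = 0.5079 m
n = (1/Q)·A·R^(2/3)·S^(1/2) = (1/4.92) × 4.307 × 0.6366 × 0.04000 = 0.02229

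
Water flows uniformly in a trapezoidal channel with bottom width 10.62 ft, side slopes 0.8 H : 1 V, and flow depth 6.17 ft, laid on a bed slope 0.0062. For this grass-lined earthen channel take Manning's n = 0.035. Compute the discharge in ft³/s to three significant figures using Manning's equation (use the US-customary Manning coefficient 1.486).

758 ft³/s

A = (b + z·y)·y = (10.62 + 0.8×6.17)×6.17 = 95.98 ft²
P = b + 2y√(1+z²) = 10.62 + 2×6.17×√(1+0.8²) = 26.42 ft
R = A/P = 95.98/26.42 = 3.632 ft
Q = (1.486/n)·A·R^(2/3)·S^(1/2) = (1.486/0.035) × 95.98 × 3.632^(2/3) × 0.0062^(1/2) = 758.2 ft³/s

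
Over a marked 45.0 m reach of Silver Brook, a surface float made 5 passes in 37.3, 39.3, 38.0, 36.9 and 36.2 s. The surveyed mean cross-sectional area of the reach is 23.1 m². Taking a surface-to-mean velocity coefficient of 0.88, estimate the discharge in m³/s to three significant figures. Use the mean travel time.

t̄ = (37.3 + 39.3 + 38.0 + 36.9 + 36.2) / 5 = 37.54 s
v_surface = L / t̄ = 45.0 / 37.54 = 1.199 m/s
v_mean = 0.88 × 1.199 = 1.055 m/s
Q = A × v_mean = 23.1 × 1.055 = 24.37 m³/s

24.4 m³/s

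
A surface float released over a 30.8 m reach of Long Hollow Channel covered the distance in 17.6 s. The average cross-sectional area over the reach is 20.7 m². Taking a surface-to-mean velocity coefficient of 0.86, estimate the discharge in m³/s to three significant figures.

31.2 m³/s

v_surface = L / t̄ = 30.8 / 17.6 = 1.750 m/s
v_mean = 0.86 × 1.750 = 1.505 m/s
Q = A × v_mean = 20.7 × 1.505 = 31.15 m³/s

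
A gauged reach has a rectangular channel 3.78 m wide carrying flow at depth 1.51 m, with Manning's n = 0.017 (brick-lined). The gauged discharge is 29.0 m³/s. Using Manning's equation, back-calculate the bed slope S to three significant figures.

0.00942

A = b·y = 3.78 × 1.51 = 5.708 m²
P = b + 2y = 3.78 + 2×1.51 = 6.800 m
R = A/P = 5.708/6.800 = 0.8394 m
S = (Q·n / (1·A·R^(2/3)))² = (29.0×0.017 / (1×5.708×0.8898))² = 0.009422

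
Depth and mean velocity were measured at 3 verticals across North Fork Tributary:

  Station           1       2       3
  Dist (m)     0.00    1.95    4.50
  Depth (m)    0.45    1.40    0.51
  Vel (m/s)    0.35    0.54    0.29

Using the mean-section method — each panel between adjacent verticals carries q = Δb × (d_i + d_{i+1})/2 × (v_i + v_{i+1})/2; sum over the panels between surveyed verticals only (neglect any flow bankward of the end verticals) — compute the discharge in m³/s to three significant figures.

Panel 1-2: Δb = 1.95 m, d̄ = (0.45+1.40)/2 = 0.925, v̄ = (0.35+0.54)/2 = 0.445 → q = 1.95×0.925×0.445 = 0.8027 m³/s
Panel 2-3: Δb = 2.55 m, d̄ = (1.40+0.51)/2 = 0.955, v̄ = (0.54+0.29)/2 = 0.415 → q = 2.55×0.955×0.415 = 1.011 m³/s
Q = Σ q = 1.813 m³/s

1.81 m³/s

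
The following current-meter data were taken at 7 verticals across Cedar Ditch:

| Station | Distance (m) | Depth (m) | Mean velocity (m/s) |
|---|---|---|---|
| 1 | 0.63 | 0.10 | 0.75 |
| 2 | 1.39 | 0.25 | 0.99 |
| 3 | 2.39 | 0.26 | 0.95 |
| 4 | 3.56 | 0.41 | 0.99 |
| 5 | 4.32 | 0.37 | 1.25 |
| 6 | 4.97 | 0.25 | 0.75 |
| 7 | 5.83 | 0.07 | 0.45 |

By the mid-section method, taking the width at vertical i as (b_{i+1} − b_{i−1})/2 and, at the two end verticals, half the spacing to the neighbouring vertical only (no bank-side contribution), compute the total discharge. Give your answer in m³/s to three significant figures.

w_1 = (1.39 − 0.63)/2 = 0.38 m; q_1 = 0.75 × 0.10 × 0.38 = 0.02850 m³/s
w_2 = (2.39 − 0.63)/2 = 0.88 m; q_2 = 0.99 × 0.25 × 0.88 = 0.2178 m³/s
w_3 = (3.56 − 1.39)/2 = 1.085 m; q_3 = 0.95 × 0.26 × 1.085 = 0.2680 m³/s
w_4 = (4.32 − 2.39)/2 = 0.965 m; q_4 = 0.99 × 0.41 × 0.965 = 0.3917 m³/s
w_5 = (4.97 − 3.56)/2 = 0.705 m; q_5 = 1.25 × 0.37 × 0.705 = 0.3261 m³/s
w_6 = (5.83 − 4.32)/2 = 0.755 m; q_6 = 0.75 × 0.25 × 0.755 = 0.1416 m³/s
w_7 = (5.83 − 4.97)/2 = 0.43 m; q_7 = 0.45 × 0.07 × 0.43 = 0.01355 m³/s
Q = Σ qᵢ = 1.387 m³/s

1.39 m³/s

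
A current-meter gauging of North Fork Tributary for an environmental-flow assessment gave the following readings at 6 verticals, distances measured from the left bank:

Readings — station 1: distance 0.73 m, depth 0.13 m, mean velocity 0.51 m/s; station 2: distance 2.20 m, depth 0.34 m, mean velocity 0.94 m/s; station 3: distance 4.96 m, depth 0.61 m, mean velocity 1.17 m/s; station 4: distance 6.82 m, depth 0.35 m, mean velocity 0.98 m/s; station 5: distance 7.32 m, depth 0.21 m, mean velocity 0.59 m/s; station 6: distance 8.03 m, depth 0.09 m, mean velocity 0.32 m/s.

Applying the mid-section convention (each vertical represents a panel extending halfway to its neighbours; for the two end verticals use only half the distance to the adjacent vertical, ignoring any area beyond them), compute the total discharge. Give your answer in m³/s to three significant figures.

w_1 = (2.20 − 0.73)/2 = 0.735 m; q_1 = 0.51 × 0.13 × 0.735 = 0.04873 m³/s
w_2 = (4.96 − 0.73)/2 = 2.115 m; q_2 = 0.94 × 0.34 × 2.115 = 0.6760 m³/s
w_3 = (6.82 − 2.20)/2 = 2.31 m; q_3 = 1.17 × 0.61 × 2.31 = 1.649 m³/s
w_4 = (7.32 − 4.96)/2 = 1.18 m; q_4 = 0.98 × 0.35 × 1.18 = 0.4047 m³/s
w_5 = (8.03 − 6.82)/2 = 0.605 m; q_5 = 0.59 × 0.21 × 0.605 = 0.07496 m³/s
w_6 = (8.03 − 7.32)/2 = 0.355 m; q_6 = 0.32 × 0.09 × 0.355 = 0.01022 m³/s
Q = Σ qᵢ = 2.863 m³/s

2.86 m³/s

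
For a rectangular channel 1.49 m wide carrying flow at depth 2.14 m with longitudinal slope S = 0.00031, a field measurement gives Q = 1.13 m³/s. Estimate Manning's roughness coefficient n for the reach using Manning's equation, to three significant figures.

A = b·y = 1.49 × 2.14 = 3.189 m²
P = b + 2y = 1.49 + 2×2.14 = 5.770 m
R = A/P = 3.189/5.770 = 0.5526 m
n = (1/Q)·A·R^(2/3)·S^(1/2) = (1/1.13) × 3.189 × 0.6734 × 0.01761 = 0.03346

0.0335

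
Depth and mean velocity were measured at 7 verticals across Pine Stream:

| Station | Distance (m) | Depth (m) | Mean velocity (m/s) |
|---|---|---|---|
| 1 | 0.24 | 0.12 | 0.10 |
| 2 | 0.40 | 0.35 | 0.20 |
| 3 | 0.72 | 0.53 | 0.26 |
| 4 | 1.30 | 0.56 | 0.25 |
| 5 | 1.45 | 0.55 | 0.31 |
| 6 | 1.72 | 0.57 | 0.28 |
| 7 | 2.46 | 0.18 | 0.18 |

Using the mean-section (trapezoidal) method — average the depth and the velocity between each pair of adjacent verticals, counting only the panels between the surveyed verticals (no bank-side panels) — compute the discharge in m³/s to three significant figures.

0.250 m³/s

Panel 1-2: Δb = 0.16 m, d̄ = (0.12+0.35)/2 = 0.235, v̄ = (0.10+0.20)/2 = 0.15 → q = 0.16×0.235×0.15 = 0.005640 m³/s
Panel 2-3: Δb = 0.32 m, d̄ = (0.35+0.53)/2 = 0.44, v̄ = (0.20+0.26)/2 = 0.23 → q = 0.32×0.44×0.23 = 0.03238 m³/s
Panel 3-4: Δb = 0.58 m, d̄ = (0.53+0.56)/2 = 0.545, v̄ = (0.26+0.25)/2 = 0.255 → q = 0.58×0.545×0.255 = 0.08061 m³/s
Panel 4-5: Δb = 0.15 m, d̄ = (0.56+0.55)/2 = 0.555, v̄ = (0.25+0.31)/2 = 0.28 → q = 0.15×0.555×0.28 = 0.02331 m³/s
Panel 5-6: Δb = 0.27 m, d̄ = (0.55+0.57)/2 = 0.56, v̄ = (0.31+0.28)/2 = 0.295 → q = 0.27×0.56×0.295 = 0.04460 m³/s
Panel 6-7: Δb = 0.74 m, d̄ = (0.57+0.18)/2 = 0.375, v̄ = (0.28+0.18)/2 = 0.23 → q = 0.74×0.375×0.23 = 0.06383 m³/s
Q = Σ q = 0.2504 m³/s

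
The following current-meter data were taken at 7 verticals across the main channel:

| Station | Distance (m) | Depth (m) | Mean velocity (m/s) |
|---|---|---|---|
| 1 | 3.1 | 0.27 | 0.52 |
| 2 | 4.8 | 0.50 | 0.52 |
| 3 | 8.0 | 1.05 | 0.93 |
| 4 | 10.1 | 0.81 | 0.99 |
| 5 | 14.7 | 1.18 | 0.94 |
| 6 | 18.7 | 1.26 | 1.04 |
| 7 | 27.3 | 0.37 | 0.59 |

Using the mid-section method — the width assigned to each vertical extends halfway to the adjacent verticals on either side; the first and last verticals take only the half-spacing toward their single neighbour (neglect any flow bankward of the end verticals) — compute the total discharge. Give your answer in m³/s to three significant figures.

20.0 m³/s

w_1 = (4.8 − 3.1)/2 = 0.85 m; q_1 = 0.52 × 0.27 × 0.85 = 0.1193 m³/s
w_2 = (8.0 − 3.1)/2 = 2.45 m; q_2 = 0.52 × 0.50 × 2.45 = 0.6370 m³/s
w_3 = (10.1 − 4.8)/2 = 2.65 m; q_3 = 0.93 × 1.05 × 2.65 = 2.588 m³/s
w_4 = (14.7 − 8.0)/2 = 3.35 m; q_4 = 0.99 × 0.81 × 3.35 = 2.686 m³/s
w_5 = (18.7 − 10.1)/2 = 4.3 m; q_5 = 0.94 × 1.18 × 4.3 = 4.770 m³/s
w_6 = (27.3 − 14.7)/2 = 6.3 m; q_6 = 1.04 × 1.26 × 6.3 = 8.256 m³/s
w_7 = (27.3 − 18.7)/2 = 4.3 m; q_7 = 0.59 × 0.37 × 4.3 = 0.9387 m³/s
Q = Σ qᵢ = 19.99 m³/s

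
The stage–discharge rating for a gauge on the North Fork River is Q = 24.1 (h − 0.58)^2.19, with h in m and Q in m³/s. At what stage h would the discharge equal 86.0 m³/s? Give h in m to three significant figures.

2.37 m

h − h₀ = (Q/C)^(1/b) = (86.0/24.1)^(1/2.19) = 1.788 m
h = 0.58 + 1.788 = 2.368 m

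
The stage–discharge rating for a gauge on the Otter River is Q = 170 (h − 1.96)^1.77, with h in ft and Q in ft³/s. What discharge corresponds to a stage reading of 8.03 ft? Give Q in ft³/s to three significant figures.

Q = 170 × (8.03 − 1.96)^1.77 = 170 × 6.07^1.77 = 4137 ft³/s

4140 ft³/s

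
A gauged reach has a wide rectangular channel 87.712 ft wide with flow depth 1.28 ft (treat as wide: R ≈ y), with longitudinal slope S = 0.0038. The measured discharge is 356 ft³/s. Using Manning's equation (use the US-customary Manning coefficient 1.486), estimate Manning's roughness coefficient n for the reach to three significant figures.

A = b·y = 87.712 × 1.28 = 112.3 ft²
Wide channel: R ≈ y = 1.28 ft
n = (1.486/Q)·A·R^(2/3)·S^(1/2) = (1.486/356) × 112.3 × 1.179 × 0.06164 = 0.03406

0.0341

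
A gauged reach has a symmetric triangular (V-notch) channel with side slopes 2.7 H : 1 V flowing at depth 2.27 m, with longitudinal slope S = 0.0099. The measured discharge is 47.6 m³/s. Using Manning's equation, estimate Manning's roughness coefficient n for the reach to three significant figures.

A = z·y² = 2.7×2.27² = 13.91 m²
P = 2y√(1+z²) = 2×2.27×√(1+2.7²) = 13.07 m
R = A/P = 13.91/13.07 = 1.064 m
n = (1/Q)·A·R^(2/3)·S^(1/2) = (1/47.6) × 13.91 × 1.042 × 0.09950 = 0.03032

0.0303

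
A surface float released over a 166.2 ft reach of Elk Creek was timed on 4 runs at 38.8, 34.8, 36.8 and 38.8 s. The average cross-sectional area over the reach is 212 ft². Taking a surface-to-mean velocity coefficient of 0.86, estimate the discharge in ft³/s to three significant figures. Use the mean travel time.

812 ft³/s

t̄ = (38.8 + 34.8 + 36.8 + 38.8) / 4 = 37.3 s
v_surface = L / t̄ = 166.2 / 37.3 = 4.456 ft/s
v_mean = 0.86 × 4.456 = 3.832 ft/s
Q = A × v_mean = 212 × 3.832 = 812.4 ft³/s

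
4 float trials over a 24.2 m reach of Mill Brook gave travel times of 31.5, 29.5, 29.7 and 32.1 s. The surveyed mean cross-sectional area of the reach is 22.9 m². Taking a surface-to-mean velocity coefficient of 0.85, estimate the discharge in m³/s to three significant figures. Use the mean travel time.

15.3 m³/s

t̄ = (31.5 + 29.5 + 29.7 + 32.1) / 4 = 30.7 s
v_surface = L / t̄ = 24.2 / 30.7 = 0.7883 m/s
v_mean = 0.85 × 0.7883 = 0.6700 m/s
Q = A × v_mean = 22.9 × 0.6700 = 15.34 m³/s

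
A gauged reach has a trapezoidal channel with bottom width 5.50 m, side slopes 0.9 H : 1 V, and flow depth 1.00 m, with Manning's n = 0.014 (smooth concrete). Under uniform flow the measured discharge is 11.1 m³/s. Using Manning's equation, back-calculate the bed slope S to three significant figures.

A = (b + z·y)·y = (5.50 + 0.9×1.00)×1.00 = 6.400 m²
P = b + 2y√(1+z²) = 5.50 + 2×1.00×√(1+0.9²) = 8.191 m
R = A/P = 6.400/8.191 = 0.7814 m
S = (Q·n / (1·A·R^(2/3)))² = (11.1×0.014 / (1×6.400×0.8483))² = 0.0008192

0.000819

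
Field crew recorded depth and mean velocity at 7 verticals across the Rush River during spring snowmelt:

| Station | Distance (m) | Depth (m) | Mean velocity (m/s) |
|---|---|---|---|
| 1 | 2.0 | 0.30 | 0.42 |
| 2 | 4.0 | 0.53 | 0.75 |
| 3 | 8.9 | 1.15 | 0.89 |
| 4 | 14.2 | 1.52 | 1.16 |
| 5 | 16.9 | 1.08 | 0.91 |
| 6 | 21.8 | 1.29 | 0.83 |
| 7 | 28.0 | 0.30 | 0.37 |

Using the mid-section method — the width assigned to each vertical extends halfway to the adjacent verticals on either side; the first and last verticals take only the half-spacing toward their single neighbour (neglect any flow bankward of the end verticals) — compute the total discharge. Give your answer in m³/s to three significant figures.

w_1 = (4.0 − 2.0)/2 = 1 m; q_1 = 0.42 × 0.30 × 1 = 0.1260 m³/s
w_2 = (8.9 − 2.0)/2 = 3.45 m; q_2 = 0.75 × 0.53 × 3.45 = 1.371 m³/s
w_3 = (14.2 − 4.0)/2 = 5.1 m; q_3 = 0.89 × 1.15 × 5.1 = 5.220 m³/s
w_4 = (16.9 − 8.9)/2 = 4 m; q_4 = 1.16 × 1.52 × 4 = 7.053 m³/s
w_5 = (21.8 − 14.2)/2 = 3.8 m; q_5 = 0.91 × 1.08 × 3.8 = 3.735 m³/s
w_6 = (28.0 − 16.9)/2 = 5.55 m; q_6 = 0.83 × 1.29 × 5.55 = 5.942 m³/s
w_7 = (28.0 − 21.8)/2 = 3.1 m; q_7 = 0.37 × 0.30 × 3.1 = 0.3441 m³/s
Q = Σ qᵢ = 23.79 m³/s

23.8 m³/s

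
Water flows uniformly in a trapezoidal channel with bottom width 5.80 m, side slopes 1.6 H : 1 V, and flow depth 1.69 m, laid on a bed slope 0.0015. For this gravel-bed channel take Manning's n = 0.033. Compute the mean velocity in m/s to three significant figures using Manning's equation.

1.31 m/s

A = (b + z·y)·y = (5.80 + 1.6×1.69)×1.69 = 14.37 m²
P = b + 2y√(1+z²) = 5.80 + 2×1.69×√(1+1.6²) = 12.18 m
R = A/P = 14.37/12.18 = 1.180 m
Q = (1/n)·A·R^(2/3)·S^(1/2) = (1/0.033) × 14.37 × 1.180^(2/3) × 0.0015^(1/2) = 18.84 m³/s
V = Q/A = 18.84/14.37 = 1.311 m/s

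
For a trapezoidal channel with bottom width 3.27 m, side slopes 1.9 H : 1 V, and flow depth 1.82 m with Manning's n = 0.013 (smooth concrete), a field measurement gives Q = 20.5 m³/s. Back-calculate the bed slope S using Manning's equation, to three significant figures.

A = (b + z·y)·y = (3.27 + 1.9×1.82)×1.82 = 12.24 m²
P = b + 2y√(1+z²) = 3.27 + 2×1.82×√(1+1.9²) = 11.09 m
R = A/P = 12.24/11.09 = 1.105 m
S = (Q·n / (1·A·R^(2/3)))² = (20.5×0.013 / (1×12.24×1.069))² = 0.0004148

0.000415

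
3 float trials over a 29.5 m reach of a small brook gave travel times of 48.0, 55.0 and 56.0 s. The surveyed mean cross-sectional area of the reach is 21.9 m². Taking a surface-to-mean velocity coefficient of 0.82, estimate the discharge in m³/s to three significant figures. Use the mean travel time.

t̄ = (48.0 + 55.0 + 56.0) / 3 = 53 s
v_surface = L / t̄ = 29.5 / 53 = 0.5566 m/s
v_mean = 0.82 × 0.5566 = 0.4564 m/s
Q = A × v_mean = 21.9 × 0.4564 = 9.995 m³/s

10.0 m³/s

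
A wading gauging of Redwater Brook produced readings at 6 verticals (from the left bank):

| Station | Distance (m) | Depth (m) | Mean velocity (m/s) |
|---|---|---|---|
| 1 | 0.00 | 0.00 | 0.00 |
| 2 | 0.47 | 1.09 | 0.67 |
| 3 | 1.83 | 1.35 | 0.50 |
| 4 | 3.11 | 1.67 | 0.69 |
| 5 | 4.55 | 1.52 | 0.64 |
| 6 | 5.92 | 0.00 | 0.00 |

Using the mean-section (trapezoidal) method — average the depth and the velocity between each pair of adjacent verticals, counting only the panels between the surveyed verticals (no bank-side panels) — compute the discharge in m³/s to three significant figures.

4.07 m³/s

Panel 1-2: Δb = 0.47 m, d̄ = (0.00+1.09)/2 = 0.545, v̄ = (0.00+0.67)/2 = 0.335 → q = 0.47×0.545×0.335 = 0.08581 m³/s
Panel 2-3: Δb = 1.36 m, d̄ = (1.09+1.35)/2 = 1.22, v̄ = (0.67+0.50)/2 = 0.585 → q = 1.36×1.22×0.585 = 0.9706 m³/s
Panel 3-4: Δb = 1.28 m, d̄ = (1.35+1.67)/2 = 1.51, v̄ = (0.50+0.69)/2 = 0.595 → q = 1.28×1.51×0.595 = 1.150 m³/s
Panel 4-5: Δb = 1.44 m, d̄ = (1.67+1.52)/2 = 1.595, v̄ = (0.69+0.64)/2 = 0.665 → q = 1.44×1.595×0.665 = 1.527 m³/s
Panel 5-6: Δb = 1.37 m, d̄ = (1.52+0.00)/2 = 0.76, v̄ = (0.64+0.00)/2 = 0.32 → q = 1.37×0.76×0.32 = 0.3332 m³/s
Q = Σ q = 4.067 m³/s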